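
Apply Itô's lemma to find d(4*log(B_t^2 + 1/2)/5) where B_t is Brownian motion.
d(4*log(B_t^2 + 1/2)/5) = (8*(1 - 2*B_t^2)/(5*(2*B_t^2 + 1)^2)) dt + (16*B_t/(5*(2*B_t^2 + 1))) dB_t

Itô's formula for f(B_t) gives d f(B_t) = f'(B_t) dB_t + (1/2) f''(B_t) dt. Compute derivatives of f(x) = 4*log(x^2 + 1/2)/5:
  f'(x)  = 16*x/(5*(2*x^2 + 1))
  f''(x) = 16*(1 - 2*x^2)/(5*(2*x^2 + 1)^2)
Substitute x = B_t and multiply the f'' term by 1/2:
  drift     = (1/2) * (16*(1 - 2*x^2)/(5*(2*x^2 + 1)^2)) evaluated at B_t = 8*(1 - 2*B_t^2)/(5*(2*B_t^2 + 1)^2)
  diffusion = (16*x/(5*(2*x^2 + 1))) evaluated at B_t = 16*B_t/(5*(2*B_t^2 + 1))
Therefore d(4*log(B_t^2 + 1/2)/5) = (8*(1 - 2*B_t^2)/(5*(2*B_t^2 + 1)^2)) dt + (16*B_t/(5*(2*B_t^2 + 1))) dB_t.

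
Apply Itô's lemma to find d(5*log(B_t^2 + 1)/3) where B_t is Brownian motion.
d(5*log(B_t^2 + 1)/3) = (5*(1 - B_t^2)/(3*(B_t^2 + 1)^2)) dt + (10*B_t/(3*(B_t^2 + 1))) dB_t

Itô's formula for f(B_t) gives d f(B_t) = f'(B_t) dB_t + (1/2) f''(B_t) dt. Compute derivatives of f(x) = 5*log(x^2 + 1)/3:
  f'(x)  = 10*x/(3*(x^2 + 1))
  f''(x) = 10*(1 - x^2)/(3*(x^2 + 1)^2)
Substitute x = B_t and multiply the f'' term by 1/2:
  drift     = (1/2) * (10*(1 - x^2)/(3*(x^2 + 1)^2)) evaluated at B_t = 5*(1 - B_t^2)/(3*(B_t^2 + 1)^2)
  diffusion = (10*x/(3*(x^2 + 1))) evaluated at B_t = 10*B_t/(3*(B_t^2 + 1))
Therefore d(5*log(B_t^2 + 1)/3) = (5*(1 - B_t^2)/(3*(B_t^2 + 1)^2)) dt + (10*B_t/(3*(B_t^2 + 1))) dB_t.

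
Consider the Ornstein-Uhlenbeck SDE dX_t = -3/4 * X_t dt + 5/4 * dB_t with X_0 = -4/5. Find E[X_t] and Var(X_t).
E[X_t] = -4*exp(-3*t/4)/5; Var(X_t) = 25/24 - 25*exp(-3*t/2)/24

The OU SDE dX = -theta X dt + sigma dB admits the integrating factor exp(theta t): d(exp(theta t) X_t) = sigma exp(theta t) dB_t. Integrating from 0 to t:
  X_t = x_0 * exp(-theta t) + sigma * int_0^t exp(-theta (t-s)) dB_s.
The Itô integral has mean 0 and (by the Itô isometry) variance sigma^2 * int_0^t exp(-2 theta (t - s)) ds = sigma^2 * (1 - exp(-2 theta t)) / (2 theta).
With theta = 3/4, sigma = 5/4, x_0 = -4/5:
  E[X_t] = -4/5 * exp(-3/4 t) = -4*exp(-3*t/4)/5
  Var(X_t) = (5/4)^2 * (1 - exp(-2*3/4 t)) / (2 * 3/4) = 25/24 - 25*exp(-3*t/2)/24.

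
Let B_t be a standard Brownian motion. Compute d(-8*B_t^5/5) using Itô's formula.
d(-8*B_t^5/5) = (-16*B_t^3) dt + (-8*B_t^4) dB_t

Itô's formula for f(B_t) gives d f(B_t) = f'(B_t) dB_t + (1/2) f''(B_t) dt. Compute derivatives of f(x) = -8*x^5/5:
  f'(x)  = -8*x^4
  f''(x) = -32*x^3
Substitute x = B_t and multiply the f'' term by 1/2:
  drift     = (1/2) * (-32*x^3) evaluated at B_t = -16*B_t^3
  diffusion = (-8*x^4) evaluated at B_t = -8*B_t^4
Therefore d(-8*B_t^5/5) = (-16*B_t^3) dt + (-8*B_t^4) dB_t.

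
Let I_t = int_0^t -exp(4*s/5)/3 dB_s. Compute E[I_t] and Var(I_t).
E[I_t] = 0; Var(I_t) = 5*exp(8*t/5)/72 - 5/72

The Itô integral of a deterministic integrand f(s) has mean 0 because each increment f(s) * (B_{s+ds} - B_s) has mean 0. By the Itô isometry:
  Var( int_0^t f(s) dB_s ) = E[ (int_0^t f(s) dB_s)^2 ] = int_0^t f(s)^2 ds.
Here f(s) = -exp(4*s/5)/3, so f(s)^2 = exp(8*s/5)/9. Integrate:
  int_0^t (exp(8*s/5)/9) ds = 5*exp(8*t/5)/72 - 5/72.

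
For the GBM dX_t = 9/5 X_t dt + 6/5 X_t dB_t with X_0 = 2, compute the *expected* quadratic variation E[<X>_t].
E[<X>_t] = 8*exp(126*t/25)/7 - 8/7

<X>_t = int_0^t ((6/5) * X_s)^2 ds. Taking expectation inside the integral: E[<X>_t] = (6/5)^2 * int_0^t E[X_s^2] ds. For GBM, E[X_s^2] = x_0^2 * exp((2 mu + sigma^2) s). Integrating:
  E[<X>_t] = (6/5)^2 * 2^2 * (exp((2*(9/5) + (6/5)^2) t) - 1) / (2*(9/5) + (6/5)^2)
           = (6/5)^2 * 2^2 * (exp((126/25) t) - 1) / (126/25) = 8*exp(126*t/25)/7 - 8/7.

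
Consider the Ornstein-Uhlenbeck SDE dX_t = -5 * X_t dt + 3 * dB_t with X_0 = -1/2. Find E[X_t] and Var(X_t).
E[X_t] = -exp(-5*t)/2; Var(X_t) = 9/10 - 9*exp(-10*t)/10

The OU SDE dX = -theta X dt + sigma dB admits the integrating factor exp(theta t): d(exp(theta t) X_t) = sigma exp(theta t) dB_t. Integrating from 0 to t:
  X_t = x_0 * exp(-theta t) + sigma * int_0^t exp(-theta (t-s)) dB_s.
The Itô integral has mean 0 and (by the Itô isometry) variance sigma^2 * int_0^t exp(-2 theta (t - s)) ds = sigma^2 * (1 - exp(-2 theta t)) / (2 theta).
With theta = 5, sigma = 3, x_0 = -1/2:
  E[X_t] = -1/2 * exp(-5 t) = -exp(-5*t)/2
  Var(X_t) = (3)^2 * (1 - exp(-2*5 t)) / (2 * 5) = 9/10 - 9*exp(-10*t)/10.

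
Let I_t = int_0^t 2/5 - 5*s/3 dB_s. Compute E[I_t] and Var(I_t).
E[I_t] = 0; Var(I_t) = t*(625*t^2 - 450*t + 108)/675

The Itô integral of a deterministic integrand f(s) has mean 0 because each increment f(s) * (B_{s+ds} - B_s) has mean 0. By the Itô isometry:
  Var( int_0^t f(s) dB_s ) = E[ (int_0^t f(s) dB_s)^2 ] = int_0^t f(s)^2 ds.
Here f(s) = 2/5 - 5*s/3, so f(s)^2 = (25*s - 6)^2/225. Integrate:
  int_0^t ((25*s - 6)^2/225) ds = t*(625*t^2 - 450*t + 108)/675.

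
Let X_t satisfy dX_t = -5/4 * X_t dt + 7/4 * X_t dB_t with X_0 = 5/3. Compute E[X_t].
E[X_t] = 5*exp(-5*t/4)/3

For GBM dX = mu X dt + sigma X dB with X_0 = x_0, apply Itô to Y = log X: dY = (mu - sigma^2/2) dt + sigma dB, so Y_t = log(x_0) + (mu - sigma^2/2) t + sigma B_t and hence X_t = x_0 * exp((mu - sigma^2/2) t + sigma B_t).
With mu = -5/4, sigma = 7/4, x_0 = 5/3, this gives:
  X_t = 5/3 * exp((-89/32) * t + (7/4) * B_t).
Since sigma*B_t ~ Normal(0, sigma^2 t), E[exp(sigma*B_t)] = exp(sigma^2 t / 2); so E[X_t] = x_0 * exp((mu - sigma^2/2) t) * exp(sigma^2 t / 2) = x_0 * exp(mu t) = 5*exp(-5*t/4)/3.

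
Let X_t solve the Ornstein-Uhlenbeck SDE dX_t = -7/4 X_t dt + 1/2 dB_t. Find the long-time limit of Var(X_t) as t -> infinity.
lim Var(X_t) = 1/14

The OU SDE dX = -theta X dt + sigma dB admits the integrating factor exp(theta t): d(exp(theta t) X_t) = sigma exp(theta t) dB_t. Integrating from 0 to t gives X_t = x_0 * exp(-theta t) + sigma * int_0^t exp(-theta (t-s)) dB_s for any initial x_0. The Itô integral has variance (by the Itô isometry) sigma^2 * int_0^t exp(-2 theta (t - s)) ds = sigma^2 * (1 - exp(-2 theta t)) / (2 theta), independent of x_0.
With theta = 7/4, sigma = 1/2:
  Var(X_t) = (1/2)^2 * (1 - exp(-2*7/4 t)) / (2 * 7/4) = 1/14 - exp(-7*t/2)/14.
As t -> infinity, exp(-2*7/4 t) -> 0, so the stationary variance is sigma^2 / (2 theta) = 1/14.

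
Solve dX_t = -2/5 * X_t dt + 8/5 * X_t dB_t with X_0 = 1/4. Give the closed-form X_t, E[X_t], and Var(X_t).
X_t = 1/4 * exp((-42/25) t + (8/5) B_t); E[X_t] = exp(-2*t/5)/4; Var(X_t) = (exp(64*t/25) - 1)*exp(-4*t/5)/16

For GBM dX = mu X dt + sigma X dB with X_0 = x_0, apply Itô to Y = log X: dY = (mu - sigma^2/2) dt + sigma dB, so Y_t = log(x_0) + (mu - sigma^2/2) t + sigma B_t and hence X_t = x_0 * exp((mu - sigma^2/2) t + sigma B_t).
With mu = -2/5, sigma = 8/5, x_0 = 1/4, this gives:
  X_t = 1/4 * exp((-42/25) * t + (8/5) * B_t).
Since sigma*B_t ~ Normal(0, sigma^2 t), E[exp(sigma*B_t)] = exp(sigma^2 t / 2); so E[X_t] = x_0 * exp((mu - sigma^2/2) t) * exp(sigma^2 t / 2) = x_0 * exp(mu t) = exp(-2*t/5)/4.
Var(X_t) = E[X_t^2] - (E[X_t])^2 = x_0^2 * exp(2 mu t) * (exp(sigma^2 t) - 1) = (exp(64*t/25) - 1)*exp(-4*t/5)/16.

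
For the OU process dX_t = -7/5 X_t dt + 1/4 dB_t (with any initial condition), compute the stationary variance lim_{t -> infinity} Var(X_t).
lim Var(X_t) = 5/224

The OU SDE dX = -theta X dt + sigma dB admits the integrating factor exp(theta t): d(exp(theta t) X_t) = sigma exp(theta t) dB_t. Integrating from 0 to t gives X_t = x_0 * exp(-theta t) + sigma * int_0^t exp(-theta (t-s)) dB_s for any initial x_0. The Itô integral has variance (by the Itô isometry) sigma^2 * int_0^t exp(-2 theta (t - s)) ds = sigma^2 * (1 - exp(-2 theta t)) / (2 theta), independent of x_0.
With theta = 7/5, sigma = 1/4:
  Var(X_t) = (1/4)^2 * (1 - exp(-2*7/5 t)) / (2 * 7/5) = 5/224 - 5*exp(-14*t/5)/224.
As t -> infinity, exp(-2*7/5 t) -> 0, so the stationary variance is sigma^2 / (2 theta) = 5/224.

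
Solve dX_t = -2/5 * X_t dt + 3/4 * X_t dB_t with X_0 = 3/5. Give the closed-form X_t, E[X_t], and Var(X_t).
X_t = 3/5 * exp((-109/160) t + (3/4) B_t); E[X_t] = 3*exp(-2*t/5)/5; Var(X_t) = (9*exp(9*t/16) - 9)*exp(-4*t/5)/25

For GBM dX = mu X dt + sigma X dB with X_0 = x_0, apply Itô to Y = log X: dY = (mu - sigma^2/2) dt + sigma dB, so Y_t = log(x_0) + (mu - sigma^2/2) t + sigma B_t and hence X_t = x_0 * exp((mu - sigma^2/2) t + sigma B_t).
With mu = -2/5, sigma = 3/4, x_0 = 3/5, this gives:
  X_t = 3/5 * exp((-109/160) * t + (3/4) * B_t).
Since sigma*B_t ~ Normal(0, sigma^2 t), E[exp(sigma*B_t)] = exp(sigma^2 t / 2); so E[X_t] = x_0 * exp((mu - sigma^2/2) t) * exp(sigma^2 t / 2) = x_0 * exp(mu t) = 3*exp(-2*t/5)/5.
Var(X_t) = E[X_t^2] - (E[X_t])^2 = x_0^2 * exp(2 mu t) * (exp(sigma^2 t) - 1) = (9*exp(9*t/16) - 9)*exp(-4*t/5)/25.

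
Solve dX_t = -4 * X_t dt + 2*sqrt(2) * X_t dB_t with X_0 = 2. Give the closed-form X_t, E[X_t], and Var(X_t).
X_t = 2 * exp((-8) t + (2*sqrt(2)) B_t); E[X_t] = 2*exp(-4*t); Var(X_t) = 4 - 4*exp(-8*t)

For GBM dX = mu X dt + sigma X dB with X_0 = x_0, apply Itô to Y = log X: dY = (mu - sigma^2/2) dt + sigma dB, so Y_t = log(x_0) + (mu - sigma^2/2) t + sigma B_t and hence X_t = x_0 * exp((mu - sigma^2/2) t + sigma B_t).
With mu = -4, sigma = 2*sqrt(2), x_0 = 2, this gives:
  X_t = 2 * exp((-8) * t + (2*sqrt(2)) * B_t).
Since sigma*B_t ~ Normal(0, sigma^2 t), E[exp(sigma*B_t)] = exp(sigma^2 t / 2); so E[X_t] = x_0 * exp((mu - sigma^2/2) t) * exp(sigma^2 t / 2) = x_0 * exp(mu t) = 2*exp(-4*t).
Var(X_t) = E[X_t^2] - (E[X_t])^2 = x_0^2 * exp(2 mu t) * (exp(sigma^2 t) - 1) = 4 - 4*exp(-8*t).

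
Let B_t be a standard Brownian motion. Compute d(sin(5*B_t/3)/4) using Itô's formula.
d(sin(5*B_t/3)/4) = (-25*sin(5*B_t/3)/72) dt + (5*cos(5*B_t/3)/12) dB_t

Itô's formula for f(B_t) gives d f(B_t) = f'(B_t) dB_t + (1/2) f''(B_t) dt. Compute derivatives of f(x) = sin(5*x/3)/4:
  f'(x)  = 5*cos(5*x/3)/12
  f''(x) = -25*sin(5*x/3)/36
Substitute x = B_t and multiply the f'' term by 1/2:
  drift     = (1/2) * (-25*sin(5*x/3)/36) evaluated at B_t = -25*sin(5*B_t/3)/72
  diffusion = (5*cos(5*x/3)/12) evaluated at B_t = 5*cos(5*B_t/3)/12
Therefore d(sin(5*B_t/3)/4) = (-25*sin(5*B_t/3)/72) dt + (5*cos(5*B_t/3)/12) dB_t.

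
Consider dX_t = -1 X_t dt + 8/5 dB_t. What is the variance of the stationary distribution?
lim Var(X_t) = 32/25

The OU SDE dX = -theta X dt + sigma dB admits the integrating factor exp(theta t): d(exp(theta t) X_t) = sigma exp(theta t) dB_t. Integrating from 0 to t gives X_t = x_0 * exp(-theta t) + sigma * int_0^t exp(-theta (t-s)) dB_s for any initial x_0. The Itô integral has variance (by the Itô isometry) sigma^2 * int_0^t exp(-2 theta (t - s)) ds = sigma^2 * (1 - exp(-2 theta t)) / (2 theta), independent of x_0.
With theta = 1, sigma = 8/5:
  Var(X_t) = (8/5)^2 * (1 - exp(-2*1 t)) / (2 * 1) = 32/25 - 32*exp(-2*t)/25.
As t -> infinity, exp(-2*1 t) -> 0, so the stationary variance is sigma^2 / (2 theta) = 32/25.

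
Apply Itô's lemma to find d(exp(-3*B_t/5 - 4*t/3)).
d(exp(-3*B_t/5 - 4*t/3)) = (-173*exp(-3*B_t/5 - 4*t/3)/150) dt + (-3*exp(-3*B_t/5 - 4*t/3)/5) dB_t

Itô's formula for f(t, x): d f(t, B_t) = (f_t + (1/2) f_xx) dt + f_x dB_t. Compute partials of f(t, x) = exp(-4*t/3 - 3*x/5):
  f_t(t,x)  = -4*exp(-4*t/3 - 3*x/5)/3
  f_x(t,x)  = -3*exp(-4*t/3 - 3*x/5)/5
  f_xx(t,x) = 9*exp(-4*t/3 - 3*x/5)/25
Assemble drift = f_t + (1/2) f_xx = -173*exp(-4*t/3 - 3*x/5)/150 and diffusion = f_x = -3*exp(-4*t/3 - 3*x/5)/5. Substituting x = B_t:
  d(exp(-3*B_t/5 - 4*t/3)) = (-173*exp(-3*B_t/5 - 4*t/3)/150) dt + (-3*exp(-3*B_t/5 - 4*t/3)/5) dB_t.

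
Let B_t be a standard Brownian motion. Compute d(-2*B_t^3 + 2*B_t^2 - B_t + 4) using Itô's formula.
d(-2*B_t^3 + 2*B_t^2 - B_t + 4) = (2 - 6*B_t) dt + (-6*B_t^2 + 4*B_t - 1) dB_t

Itô's formula for f(B_t) gives d f(B_t) = f'(B_t) dB_t + (1/2) f''(B_t) dt. Compute derivatives of f(x) = -2*x^3 + 2*x^2 - x + 4:
  f'(x)  = -6*x^2 + 4*x - 1
  f''(x) = 4 - 12*x
Substitute x = B_t and multiply the f'' term by 1/2:
  drift     = (1/2) * (4 - 12*x) evaluated at B_t = 2 - 6*B_t
  diffusion = (-6*x^2 + 4*x - 1) evaluated at B_t = -6*B_t^2 + 4*B_t - 1
Therefore d(-2*B_t^3 + 2*B_t^2 - B_t + 4) = (2 - 6*B_t) dt + (-6*B_t^2 + 4*B_t - 1) dB_t.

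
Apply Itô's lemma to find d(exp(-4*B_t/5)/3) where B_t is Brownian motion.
d(exp(-4*B_t/5)/3) = (8*exp(-4*B_t/5)/75) dt + (-4*exp(-4*B_t/5)/15) dB_t

Itô's formula for f(B_t) gives d f(B_t) = f'(B_t) dB_t + (1/2) f''(B_t) dt. Compute derivatives of f(x) = exp(-4*x/5)/3:
  f'(x)  = -4*exp(-4*x/5)/15
  f''(x) = 16*exp(-4*x/5)/75
Substitute x = B_t and multiply the f'' term by 1/2:
  drift     = (1/2) * (16*exp(-4*x/5)/75) evaluated at B_t = 8*exp(-4*B_t/5)/75
  diffusion = (-4*exp(-4*x/5)/15) evaluated at B_t = -4*exp(-4*B_t/5)/15
Therefore d(exp(-4*B_t/5)/3) = (8*exp(-4*B_t/5)/75) dt + (-4*exp(-4*B_t/5)/15) dB_t.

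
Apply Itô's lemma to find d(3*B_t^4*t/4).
d(3*B_t^4*t/4) = (3*B_t^2*(B_t^2 + 6*t)/4) dt + (3*B_t^3*t) dB_t

Itô's formula for f(t, x): d f(t, B_t) = (f_t + (1/2) f_xx) dt + f_x dB_t. Compute partials of f(t, x) = 3*t*x^4/4:
  f_t(t,x)  = 3*x^4/4
  f_x(t,x)  = 3*t*x^3
  f_xx(t,x) = 9*t*x^2
Assemble drift = f_t + (1/2) f_xx = 3*x^2*(6*t + x^2)/4 and diffusion = f_x = 3*t*x^3. Substituting x = B_t:
  d(3*B_t^4*t/4) = (3*B_t^2*(B_t^2 + 6*t)/4) dt + (3*B_t^3*t) dB_t.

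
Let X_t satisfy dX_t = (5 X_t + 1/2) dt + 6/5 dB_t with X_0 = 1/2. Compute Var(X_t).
Var(X_t) = 18*exp(10*t)/125 - 18/125

The variance V(t) = Var(X_t) satisfies V'(t) = 2 a V(t) + c^2 with V(0) = 0 (drift coefficient is linear in X, diffusion is constant). With a = 5, c = 6/5, the solution is
  V(t) = (c^2 / (2 a)) * (exp(2 a t) - 1)
       = ((6/5)^2 / (2*5)) * (exp(10 t) - 1)
       = 18*exp(10*t)/125 - 18/125.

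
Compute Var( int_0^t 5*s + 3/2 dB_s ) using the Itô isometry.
Var = t*(100*t^2 + 90*t + 27)/12

The Itô integral of a deterministic integrand f(s) has mean 0 because each increment f(s) * (B_{s+ds} - B_s) has mean 0. By the Itô isometry:
  Var( int_0^t f(s) dB_s ) = E[ (int_0^t f(s) dB_s)^2 ] = int_0^t f(s)^2 ds.
Here f(s) = 5*s + 3/2, so f(s)^2 = (10*s + 3)^2/4. Integrate:
  int_0^t ((10*s + 3)^2/4) ds = t*(100*t^2 + 90*t + 27)/12.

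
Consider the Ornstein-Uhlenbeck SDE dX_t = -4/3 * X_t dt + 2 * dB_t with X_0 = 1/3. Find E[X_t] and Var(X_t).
E[X_t] = exp(-4*t/3)/3; Var(X_t) = 3/2 - 3*exp(-8*t/3)/2

The OU SDE dX = -theta X dt + sigma dB admits the integrating factor exp(theta t): d(exp(theta t) X_t) = sigma exp(theta t) dB_t. Integrating from 0 to t:
  X_t = x_0 * exp(-theta t) + sigma * int_0^t exp(-theta (t-s)) dB_s.
The Itô integral has mean 0 and (by the Itô isometry) variance sigma^2 * int_0^t exp(-2 theta (t - s)) ds = sigma^2 * (1 - exp(-2 theta t)) / (2 theta).
With theta = 4/3, sigma = 2, x_0 = 1/3:
  E[X_t] = 1/3 * exp(-4/3 t) = exp(-4*t/3)/3
  Var(X_t) = (2)^2 * (1 - exp(-2*4/3 t)) / (2 * 4/3) = 3/2 - 3*exp(-8*t/3)/2.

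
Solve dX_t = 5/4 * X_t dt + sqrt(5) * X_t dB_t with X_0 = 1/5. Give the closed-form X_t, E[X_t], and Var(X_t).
X_t = 1/5 * exp((-5/4) t + (sqrt(5)) B_t); E[X_t] = exp(5*t/4)/5; Var(X_t) = (exp(5*t) - 1)*exp(5*t/2)/25

For GBM dX = mu X dt + sigma X dB with X_0 = x_0, apply Itô to Y = log X: dY = (mu - sigma^2/2) dt + sigma dB, so Y_t = log(x_0) + (mu - sigma^2/2) t + sigma B_t and hence X_t = x_0 * exp((mu - sigma^2/2) t + sigma B_t).
With mu = 5/4, sigma = sqrt(5), x_0 = 1/5, this gives:
  X_t = 1/5 * exp((-5/4) * t + (sqrt(5)) * B_t).
Since sigma*B_t ~ Normal(0, sigma^2 t), E[exp(sigma*B_t)] = exp(sigma^2 t / 2); so E[X_t] = x_0 * exp((mu - sigma^2/2) t) * exp(sigma^2 t / 2) = x_0 * exp(mu t) = exp(5*t/4)/5.
Var(X_t) = E[X_t^2] - (E[X_t])^2 = x_0^2 * exp(2 mu t) * (exp(sigma^2 t) - 1) = (exp(5*t) - 1)*exp(5*t/2)/25.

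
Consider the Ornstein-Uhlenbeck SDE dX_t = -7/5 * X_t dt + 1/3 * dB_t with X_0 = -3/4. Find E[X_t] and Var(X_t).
E[X_t] = -3*exp(-7*t/5)/4; Var(X_t) = 5/126 - 5*exp(-14*t/5)/126

The OU SDE dX = -theta X dt + sigma dB admits the integrating factor exp(theta t): d(exp(theta t) X_t) = sigma exp(theta t) dB_t. Integrating from 0 to t:
  X_t = x_0 * exp(-theta t) + sigma * int_0^t exp(-theta (t-s)) dB_s.
The Itô integral has mean 0 and (by the Itô isometry) variance sigma^2 * int_0^t exp(-2 theta (t - s)) ds = sigma^2 * (1 - exp(-2 theta t)) / (2 theta).
With theta = 7/5, sigma = 1/3, x_0 = -3/4:
  E[X_t] = -3/4 * exp(-7/5 t) = -3*exp(-7*t/5)/4
  Var(X_t) = (1/3)^2 * (1 - exp(-2*7/5 t)) / (2 * 7/5) = 5/126 - 5*exp(-14*t/5)/126.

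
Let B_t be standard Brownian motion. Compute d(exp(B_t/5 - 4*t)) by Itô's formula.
d(exp(B_t/5 - 4*t)) = (-199*exp(B_t/5 - 4*t)/50) dt + (exp(B_t/5 - 4*t)/5) dB_t

Itô's formula for f(t, x): d f(t, B_t) = (f_t + (1/2) f_xx) dt + f_x dB_t. Compute partials of f(t, x) = exp(-4*t + x/5):
  f_t(t,x)  = -4*exp(-4*t + x/5)
  f_x(t,x)  = exp(-4*t + x/5)/5
  f_xx(t,x) = exp(-4*t + x/5)/25
Assemble drift = f_t + (1/2) f_xx = -199*exp(-4*t + x/5)/50 and diffusion = f_x = exp(-4*t + x/5)/5. Substituting x = B_t:
  d(exp(B_t/5 - 4*t)) = (-199*exp(B_t/5 - 4*t)/50) dt + (exp(B_t/5 - 4*t)/5) dB_t.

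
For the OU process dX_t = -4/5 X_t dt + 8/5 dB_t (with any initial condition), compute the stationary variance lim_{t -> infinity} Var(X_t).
lim Var(X_t) = 8/5

The OU SDE dX = -theta X dt + sigma dB admits the integrating factor exp(theta t): d(exp(theta t) X_t) = sigma exp(theta t) dB_t. Integrating from 0 to t gives X_t = x_0 * exp(-theta t) + sigma * int_0^t exp(-theta (t-s)) dB_s for any initial x_0. The Itô integral has variance (by the Itô isometry) sigma^2 * int_0^t exp(-2 theta (t - s)) ds = sigma^2 * (1 - exp(-2 theta t)) / (2 theta), independent of x_0.
With theta = 4/5, sigma = 8/5:
  Var(X_t) = (8/5)^2 * (1 - exp(-2*4/5 t)) / (2 * 4/5) = 8/5 - 8*exp(-8*t/5)/5.
As t -> infinity, exp(-2*4/5 t) -> 0, so the stationary variance is sigma^2 / (2 theta) = 8/5.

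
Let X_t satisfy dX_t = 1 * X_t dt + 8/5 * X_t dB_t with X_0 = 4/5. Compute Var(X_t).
Var(X_t) = 16*(exp(64*t/25) - 1)*exp(2*t)/25

For GBM dX = mu X dt + sigma X dB with X_0 = x_0, apply Itô to Y = log X: dY = (mu - sigma^2/2) dt + sigma dB, so Y_t = log(x_0) + (mu - sigma^2/2) t + sigma B_t and hence X_t = x_0 * exp((mu - sigma^2/2) t + sigma B_t).
With mu = 1, sigma = 8/5, x_0 = 4/5, this gives:
  X_t = 4/5 * exp((-7/25) * t + (8/5) * B_t).
Since sigma*B_t ~ Normal(0, sigma^2 t), E[exp(sigma*B_t)] = exp(sigma^2 t / 2); so E[X_t] = x_0 * exp((mu - sigma^2/2) t) * exp(sigma^2 t / 2) = x_0 * exp(mu t) = 4*exp(t)/5.
Var(X_t) = E[X_t^2] - (E[X_t])^2 = x_0^2 * exp(2 mu t) * (exp(sigma^2 t) - 1) = 16*(exp(64*t/25) - 1)*exp(2*t)/25.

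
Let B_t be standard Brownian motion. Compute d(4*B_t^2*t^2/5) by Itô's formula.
d(4*B_t^2*t^2/5) = (4*t*(2*B_t^2 + t)/5) dt + (8*B_t*t^2/5) dB_t

Itô's formula for f(t, x): d f(t, B_t) = (f_t + (1/2) f_xx) dt + f_x dB_t. Compute partials of f(t, x) = 4*t^2*x^2/5:
  f_t(t,x)  = 8*t*x^2/5
  f_x(t,x)  = 8*t^2*x/5
  f_xx(t,x) = 8*t^2/5
Assemble drift = f_t + (1/2) f_xx = 4*t*(t + 2*x^2)/5 and diffusion = f_x = 8*t^2*x/5. Substituting x = B_t:
  d(4*B_t^2*t^2/5) = (4*t*(2*B_t^2 + t)/5) dt + (8*B_t*t^2/5) dB_t.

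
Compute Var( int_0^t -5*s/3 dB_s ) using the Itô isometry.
Var = 25*t^3/27

The Itô integral of a deterministic integrand f(s) has mean 0 because each increment f(s) * (B_{s+ds} - B_s) has mean 0. By the Itô isometry:
  Var( int_0^t f(s) dB_s ) = E[ (int_0^t f(s) dB_s)^2 ] = int_0^t f(s)^2 ds.
Here f(s) = -5*s/3, so f(s)^2 = 25*s^2/9. Integrate:
  int_0^t (25*s^2/9) ds = 25*t^3/27.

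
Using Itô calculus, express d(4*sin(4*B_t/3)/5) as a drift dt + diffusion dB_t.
d(4*sin(4*B_t/3)/5) = (-32*sin(4*B_t/3)/45) dt + (16*cos(4*B_t/3)/15) dB_t

Itô's formula for f(B_t) gives d f(B_t) = f'(B_t) dB_t + (1/2) f''(B_t) dt. Compute derivatives of f(x) = 4*sin(4*x/3)/5:
  f'(x)  = 16*cos(4*x/3)/15
  f''(x) = -64*sin(4*x/3)/45
Substitute x = B_t and multiply the f'' term by 1/2:
  drift     = (1/2) * (-64*sin(4*x/3)/45) evaluated at B_t = -32*sin(4*B_t/3)/45
  diffusion = (16*cos(4*x/3)/15) evaluated at B_t = 16*cos(4*B_t/3)/15
Therefore d(4*sin(4*B_t/3)/5) = (-32*sin(4*B_t/3)/45) dt + (16*cos(4*B_t/3)/15) dB_t.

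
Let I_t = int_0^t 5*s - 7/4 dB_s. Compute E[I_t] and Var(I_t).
E[I_t] = 0; Var(I_t) = t*(400*t^2 - 420*t + 147)/48

The Itô integral of a deterministic integrand f(s) has mean 0 because each increment f(s) * (B_{s+ds} - B_s) has mean 0. By the Itô isometry:
  Var( int_0^t f(s) dB_s ) = E[ (int_0^t f(s) dB_s)^2 ] = int_0^t f(s)^2 ds.
Here f(s) = 5*s - 7/4, so f(s)^2 = (20*s - 7)^2/16. Integrate:
  int_0^t ((20*s - 7)^2/16) ds = t*(400*t^2 - 420*t + 147)/48.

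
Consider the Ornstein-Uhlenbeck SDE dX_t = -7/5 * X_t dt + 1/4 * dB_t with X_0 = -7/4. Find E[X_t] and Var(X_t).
E[X_t] = -7*exp(-7*t/5)/4; Var(X_t) = 5/224 - 5*exp(-14*t/5)/224

The OU SDE dX = -theta X dt + sigma dB admits the integrating factor exp(theta t): d(exp(theta t) X_t) = sigma exp(theta t) dB_t. Integrating from 0 to t:
  X_t = x_0 * exp(-theta t) + sigma * int_0^t exp(-theta (t-s)) dB_s.
The Itô integral has mean 0 and (by the Itô isometry) variance sigma^2 * int_0^t exp(-2 theta (t - s)) ds = sigma^2 * (1 - exp(-2 theta t)) / (2 theta).
With theta = 7/5, sigma = 1/4, x_0 = -7/4:
  E[X_t] = -7/4 * exp(-7/5 t) = -7*exp(-7*t/5)/4
  Var(X_t) = (1/4)^2 * (1 - exp(-2*7/5 t)) / (2 * 7/5) = 5/224 - 5*exp(-14*t/5)/224.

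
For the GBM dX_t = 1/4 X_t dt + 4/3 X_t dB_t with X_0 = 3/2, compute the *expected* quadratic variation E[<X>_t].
E[<X>_t] = 72*exp(41*t/18)/41 - 72/41

<X>_t = int_0^t ((4/3) * X_s)^2 ds. Taking expectation inside the integral: E[<X>_t] = (4/3)^2 * int_0^t E[X_s^2] ds. For GBM, E[X_s^2] = x_0^2 * exp((2 mu + sigma^2) s). Integrating:
  E[<X>_t] = (4/3)^2 * (3/2)^2 * (exp((2*(1/4) + (4/3)^2) t) - 1) / (2*(1/4) + (4/3)^2)
           = (4/3)^2 * (3/2)^2 * (exp((41/18) t) - 1) / (41/18) = 72*exp(41*t/18)/41 - 72/41.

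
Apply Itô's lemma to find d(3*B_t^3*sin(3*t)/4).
d(3*B_t^3*sin(3*t)/4) = (9*B_t*(B_t^2*cos(3*t) + sin(3*t))/4) dt + (9*B_t^2*sin(3*t)/4) dB_t

Itô's formula for f(t, x): d f(t, B_t) = (f_t + (1/2) f_xx) dt + f_x dB_t. Compute partials of f(t, x) = 3*x^3*sin(3*t)/4:
  f_t(t,x)  = 9*x^3*cos(3*t)/4
  f_x(t,x)  = 9*x^2*sin(3*t)/4
  f_xx(t,x) = 9*x*sin(3*t)/2
Assemble drift = f_t + (1/2) f_xx = 9*x*(x^2*cos(3*t) + sin(3*t))/4 and diffusion = f_x = 9*x^2*sin(3*t)/4. Substituting x = B_t:
  d(3*B_t^3*sin(3*t)/4) = (9*B_t*(B_t^2*cos(3*t) + sin(3*t))/4) dt + (9*B_t^2*sin(3*t)/4) dB_t.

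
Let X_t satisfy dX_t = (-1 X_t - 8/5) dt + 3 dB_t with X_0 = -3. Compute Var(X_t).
Var(X_t) = 9/2 - 9*exp(-2*t)/2

The variance V(t) = Var(X_t) satisfies V'(t) = 2 a V(t) + c^2 with V(0) = 0 (drift coefficient is linear in X, diffusion is constant). With a = -1, c = 3, the solution is
  V(t) = (c^2 / (2 a)) * (exp(2 a t) - 1)
       = (3^2 / (2*(-1))) * (exp((-2) t) - 1)
       = 9/2 - 9*exp(-2*t)/2.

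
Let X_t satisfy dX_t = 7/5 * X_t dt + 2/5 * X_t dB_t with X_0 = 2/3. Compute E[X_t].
E[X_t] = 2*exp(7*t/5)/3

For GBM dX = mu X dt + sigma X dB with X_0 = x_0, apply Itô to Y = log X: dY = (mu - sigma^2/2) dt + sigma dB, so Y_t = log(x_0) + (mu - sigma^2/2) t + sigma B_t and hence X_t = x_0 * exp((mu - sigma^2/2) t + sigma B_t).
With mu = 7/5, sigma = 2/5, x_0 = 2/3, this gives:
  X_t = 2/3 * exp((33/25) * t + (2/5) * B_t).
Since sigma*B_t ~ Normal(0, sigma^2 t), E[exp(sigma*B_t)] = exp(sigma^2 t / 2); so E[X_t] = x_0 * exp((mu - sigma^2/2) t) * exp(sigma^2 t / 2) = x_0 * exp(mu t) = 2*exp(7*t/5)/3.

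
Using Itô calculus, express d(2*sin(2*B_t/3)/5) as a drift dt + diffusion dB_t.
d(2*sin(2*B_t/3)/5) = (-4*sin(2*B_t/3)/45) dt + (4*cos(2*B_t/3)/15) dB_t

Itô's formula for f(B_t) gives d f(B_t) = f'(B_t) dB_t + (1/2) f''(B_t) dt. Compute derivatives of f(x) = 2*sin(2*x/3)/5:
  f'(x)  = 4*cos(2*x/3)/15
  f''(x) = -8*sin(2*x/3)/45
Substitute x = B_t and multiply the f'' term by 1/2:
  drift     = (1/2) * (-8*sin(2*x/3)/45) evaluated at B_t = -4*sin(2*B_t/3)/45
  diffusion = (4*cos(2*x/3)/15) evaluated at B_t = 4*cos(2*B_t/3)/15
Therefore d(2*sin(2*B_t/3)/5) = (-4*sin(2*B_t/3)/45) dt + (4*cos(2*B_t/3)/15) dB_t.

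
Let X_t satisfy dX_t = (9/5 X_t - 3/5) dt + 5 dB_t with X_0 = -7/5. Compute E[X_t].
E[X_t] = 1/3 - 26*exp(9*t/5)/15

Taking expectations and using E[dB_t] = 0, the mean m(t) = E[X_t] satisfies the ODE m'(t) = a m(t) + b with m(0) = x_0. With a = 9/5, b = -3/5, x_0 = -7/5, the solution is
  m(t) = x_0 * exp(a t) + (b/a) * (exp(a t) - 1)
       = (-7/5) * exp((9/5) t) + ((-3/5)/(9/5)) * (exp((9/5) t) - 1)
       = 1/3 - 26*exp(9*t/5)/15.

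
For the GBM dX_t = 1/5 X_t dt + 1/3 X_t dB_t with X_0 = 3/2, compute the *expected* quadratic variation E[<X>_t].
E[<X>_t] = 45*exp(23*t/45)/92 - 45/92

<X>_t = int_0^t ((1/3) * X_s)^2 ds. Taking expectation inside the integral: E[<X>_t] = (1/3)^2 * int_0^t E[X_s^2] ds. For GBM, E[X_s^2] = x_0^2 * exp((2 mu + sigma^2) s). Integrating:
  E[<X>_t] = (1/3)^2 * (3/2)^2 * (exp((2*(1/5) + (1/3)^2) t) - 1) / (2*(1/5) + (1/3)^2)
           = (1/3)^2 * (3/2)^2 * (exp((23/45) t) - 1) / (23/45) = 45*exp(23*t/45)/92 - 45/92.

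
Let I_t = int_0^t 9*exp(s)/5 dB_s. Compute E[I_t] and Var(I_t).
E[I_t] = 0; Var(I_t) = 81*exp(2*t)/50 - 81/50

The Itô integral of a deterministic integrand f(s) has mean 0 because each increment f(s) * (B_{s+ds} - B_s) has mean 0. By the Itô isometry:
  Var( int_0^t f(s) dB_s ) = E[ (int_0^t f(s) dB_s)^2 ] = int_0^t f(s)^2 ds.
Here f(s) = 9*exp(s)/5, so f(s)^2 = 81*exp(2*s)/25. Integrate:
  int_0^t (81*exp(2*s)/25) ds = 81*exp(2*t)/50 - 81/50.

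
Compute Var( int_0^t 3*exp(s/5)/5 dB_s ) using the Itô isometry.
Var = 9*exp(2*t/5)/10 - 9/10

The Itô integral of a deterministic integrand f(s) has mean 0 because each increment f(s) * (B_{s+ds} - B_s) has mean 0. By the Itô isometry:
  Var( int_0^t f(s) dB_s ) = E[ (int_0^t f(s) dB_s)^2 ] = int_0^t f(s)^2 ds.
Here f(s) = 3*exp(s/5)/5, so f(s)^2 = 9*exp(2*s/5)/25. Integrate:
  int_0^t (9*exp(2*s/5)/25) ds = 9*exp(2*t/5)/10 - 9/10.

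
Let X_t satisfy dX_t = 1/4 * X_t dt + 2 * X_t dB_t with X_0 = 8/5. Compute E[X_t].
E[X_t] = 8*exp(t/4)/5

For GBM dX = mu X dt + sigma X dB with X_0 = x_0, apply Itô to Y = log X: dY = (mu - sigma^2/2) dt + sigma dB, so Y_t = log(x_0) + (mu - sigma^2/2) t + sigma B_t and hence X_t = x_0 * exp((mu - sigma^2/2) t + sigma B_t).
With mu = 1/4, sigma = 2, x_0 = 8/5, this gives:
  X_t = 8/5 * exp((-7/4) * t + (2) * B_t).
Since sigma*B_t ~ Normal(0, sigma^2 t), E[exp(sigma*B_t)] = exp(sigma^2 t / 2); so E[X_t] = x_0 * exp((mu - sigma^2/2) t) * exp(sigma^2 t / 2) = x_0 * exp(mu t) = 8*exp(t/4)/5.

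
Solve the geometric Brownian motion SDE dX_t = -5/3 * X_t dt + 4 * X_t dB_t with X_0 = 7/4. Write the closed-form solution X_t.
X_t = 7/4 * exp((-29/3) * t + (4) * B_t)

For GBM dX = mu X dt + sigma X dB with X_0 = x_0, apply Itô to Y = log X: dY = (mu - sigma^2/2) dt + sigma dB, so Y_t = log(x_0) + (mu - sigma^2/2) t + sigma B_t and hence X_t = x_0 * exp((mu - sigma^2/2) t + sigma B_t).
With mu = -5/3, sigma = 4, x_0 = 7/4, this gives:
  X_t = 7/4 * exp((-29/3) * t + (4) * B_t).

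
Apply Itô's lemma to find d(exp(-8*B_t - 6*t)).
d(exp(-8*B_t - 6*t)) = (26*exp(-8*B_t - 6*t)) dt + (-8*exp(-8*B_t - 6*t)) dB_t

Itô's formula for f(t, x): d f(t, B_t) = (f_t + (1/2) f_xx) dt + f_x dB_t. Compute partials of f(t, x) = exp(-6*t - 8*x):
  f_t(t,x)  = -6*exp(-6*t - 8*x)
  f_x(t,x)  = -8*exp(-6*t - 8*x)
  f_xx(t,x) = 64*exp(-6*t - 8*x)
Assemble drift = f_t + (1/2) f_xx = 26*exp(-6*t - 8*x) and diffusion = f_x = -8*exp(-6*t - 8*x). Substituting x = B_t:
  d(exp(-8*B_t - 6*t)) = (26*exp(-8*B_t - 6*t)) dt + (-8*exp(-8*B_t - 6*t)) dB_t.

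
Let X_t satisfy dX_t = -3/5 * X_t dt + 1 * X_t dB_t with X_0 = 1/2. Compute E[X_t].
E[X_t] = exp(-3*t/5)/2

For GBM dX = mu X dt + sigma X dB with X_0 = x_0, apply Itô to Y = log X: dY = (mu - sigma^2/2) dt + sigma dB, so Y_t = log(x_0) + (mu - sigma^2/2) t + sigma B_t and hence X_t = x_0 * exp((mu - sigma^2/2) t + sigma B_t).
With mu = -3/5, sigma = 1, x_0 = 1/2, this gives:
  X_t = 1/2 * exp((-11/10) * t + (1) * B_t).
Since sigma*B_t ~ Normal(0, sigma^2 t), E[exp(sigma*B_t)] = exp(sigma^2 t / 2); so E[X_t] = x_0 * exp((mu - sigma^2/2) t) * exp(sigma^2 t / 2) = x_0 * exp(mu t) = exp(-3*t/5)/2.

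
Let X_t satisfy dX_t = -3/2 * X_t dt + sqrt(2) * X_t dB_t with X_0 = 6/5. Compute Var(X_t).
Var(X_t) = (36*exp(2*t) - 36)*exp(-3*t)/25

For GBM dX = mu X dt + sigma X dB with X_0 = x_0, apply Itô to Y = log X: dY = (mu - sigma^2/2) dt + sigma dB, so Y_t = log(x_0) + (mu - sigma^2/2) t + sigma B_t and hence X_t = x_0 * exp((mu - sigma^2/2) t + sigma B_t).
With mu = -3/2, sigma = sqrt(2), x_0 = 6/5, this gives:
  X_t = 6/5 * exp((-5/2) * t + (sqrt(2)) * B_t).
Since sigma*B_t ~ Normal(0, sigma^2 t), E[exp(sigma*B_t)] = exp(sigma^2 t / 2); so E[X_t] = x_0 * exp((mu - sigma^2/2) t) * exp(sigma^2 t / 2) = x_0 * exp(mu t) = 6*exp(-3*t/2)/5.
Var(X_t) = E[X_t^2] - (E[X_t])^2 = x_0^2 * exp(2 mu t) * (exp(sigma^2 t) - 1) = (36*exp(2*t) - 36)*exp(-3*t)/25.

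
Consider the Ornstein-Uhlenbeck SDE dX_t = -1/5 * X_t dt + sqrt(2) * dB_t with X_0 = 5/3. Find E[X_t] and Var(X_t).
E[X_t] = 5*exp(-t/5)/3; Var(X_t) = 5 - 5*exp(-2*t/5)

The OU SDE dX = -theta X dt + sigma dB admits the integrating factor exp(theta t): d(exp(theta t) X_t) = sigma exp(theta t) dB_t. Integrating from 0 to t:
  X_t = x_0 * exp(-theta t) + sigma * int_0^t exp(-theta (t-s)) dB_s.
The Itô integral has mean 0 and (by the Itô isometry) variance sigma^2 * int_0^t exp(-2 theta (t - s)) ds = sigma^2 * (1 - exp(-2 theta t)) / (2 theta).
With theta = 1/5, sigma = sqrt(2), x_0 = 5/3:
  E[X_t] = 5/3 * exp(-1/5 t) = 5*exp(-t/5)/3
  Var(X_t) = (sqrt(2))^2 * (1 - exp(-2*1/5 t)) / (2 * 1/5) = 5 - 5*exp(-2*t/5).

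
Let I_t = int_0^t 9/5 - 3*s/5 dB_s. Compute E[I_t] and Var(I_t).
E[I_t] = 0; Var(I_t) = 3*t*(t^2 - 9*t + 27)/25

The Itô integral of a deterministic integrand f(s) has mean 0 because each increment f(s) * (B_{s+ds} - B_s) has mean 0. By the Itô isometry:
  Var( int_0^t f(s) dB_s ) = E[ (int_0^t f(s) dB_s)^2 ] = int_0^t f(s)^2 ds.
Here f(s) = 9/5 - 3*s/5, so f(s)^2 = 9*(s - 3)^2/25. Integrate:
  int_0^t (9*(s - 3)^2/25) ds = 3*t*(t^2 - 9*t + 27)/25.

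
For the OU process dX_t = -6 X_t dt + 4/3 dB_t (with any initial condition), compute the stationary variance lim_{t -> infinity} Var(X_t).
lim Var(X_t) = 4/27

The OU SDE dX = -theta X dt + sigma dB admits the integrating factor exp(theta t): d(exp(theta t) X_t) = sigma exp(theta t) dB_t. Integrating from 0 to t gives X_t = x_0 * exp(-theta t) + sigma * int_0^t exp(-theta (t-s)) dB_s for any initial x_0. The Itô integral has variance (by the Itô isometry) sigma^2 * int_0^t exp(-2 theta (t - s)) ds = sigma^2 * (1 - exp(-2 theta t)) / (2 theta), independent of x_0.
With theta = 6, sigma = 4/3:
  Var(X_t) = (4/3)^2 * (1 - exp(-2*6 t)) / (2 * 6) = 4/27 - 4*exp(-12*t)/27.
As t -> infinity, exp(-2*6 t) -> 0, so the stationary variance is sigma^2 / (2 theta) = 4/27.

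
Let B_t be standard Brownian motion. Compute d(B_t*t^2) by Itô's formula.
d(B_t*t^2) = (2*B_t*t) dt + (t^2) dB_t

Itô's formula for f(t, x): d f(t, B_t) = (f_t + (1/2) f_xx) dt + f_x dB_t. Compute partials of f(t, x) = t^2*x:
  f_t(t,x)  = 2*t*x
  f_x(t,x)  = t^2
  f_xx(t,x) = 0
Assemble drift = f_t + (1/2) f_xx = 2*t*x and diffusion = f_x = t^2. Substituting x = B_t:
  d(B_t*t^2) = (2*B_t*t) dt + (t^2) dB_t.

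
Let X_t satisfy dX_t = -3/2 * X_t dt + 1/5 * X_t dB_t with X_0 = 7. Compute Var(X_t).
Var(X_t) = (49*exp(t/25) - 49)*exp(-3*t)

For GBM dX = mu X dt + sigma X dB with X_0 = x_0, apply Itô to Y = log X: dY = (mu - sigma^2/2) dt + sigma dB, so Y_t = log(x_0) + (mu - sigma^2/2) t + sigma B_t and hence X_t = x_0 * exp((mu - sigma^2/2) t + sigma B_t).
With mu = -3/2, sigma = 1/5, x_0 = 7, this gives:
  X_t = 7 * exp((-38/25) * t + (1/5) * B_t).
Since sigma*B_t ~ Normal(0, sigma^2 t), E[exp(sigma*B_t)] = exp(sigma^2 t / 2); so E[X_t] = x_0 * exp((mu - sigma^2/2) t) * exp(sigma^2 t / 2) = x_0 * exp(mu t) = 7*exp(-3*t/2).
Var(X_t) = E[X_t^2] - (E[X_t])^2 = x_0^2 * exp(2 mu t) * (exp(sigma^2 t) - 1) = (49*exp(t/25) - 49)*exp(-3*t).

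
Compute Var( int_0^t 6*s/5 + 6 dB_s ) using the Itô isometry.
Var = 12*t*(t^2 + 15*t + 75)/25

The Itô integral of a deterministic integrand f(s) has mean 0 because each increment f(s) * (B_{s+ds} - B_s) has mean 0. By the Itô isometry:
  Var( int_0^t f(s) dB_s ) = E[ (int_0^t f(s) dB_s)^2 ] = int_0^t f(s)^2 ds.
Here f(s) = 6*s/5 + 6, so f(s)^2 = 36*(s + 5)^2/25. Integrate:
  int_0^t (36*(s + 5)^2/25) ds = 12*t*(t^2 + 15*t + 75)/25.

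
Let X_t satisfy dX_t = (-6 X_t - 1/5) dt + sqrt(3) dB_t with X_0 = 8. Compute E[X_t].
E[X_t] = -1/30 + 241*exp(-6*t)/30

Taking expectations and using E[dB_t] = 0, the mean m(t) = E[X_t] satisfies the ODE m'(t) = a m(t) + b with m(0) = x_0. With a = -6, b = -1/5, x_0 = 8, the solution is
  m(t) = x_0 * exp(a t) + (b/a) * (exp(a t) - 1)
       = 8 * exp((-6) t) + ((-1/5)/(-6)) * (exp((-6) t) - 1)
       = -1/30 + 241*exp(-6*t)/30.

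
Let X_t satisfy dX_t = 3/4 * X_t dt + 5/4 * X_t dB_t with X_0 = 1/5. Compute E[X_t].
E[X_t] = exp(3*t/4)/5

For GBM dX = mu X dt + sigma X dB with X_0 = x_0, apply Itô to Y = log X: dY = (mu - sigma^2/2) dt + sigma dB, so Y_t = log(x_0) + (mu - sigma^2/2) t + sigma B_t and hence X_t = x_0 * exp((mu - sigma^2/2) t + sigma B_t).
With mu = 3/4, sigma = 5/4, x_0 = 1/5, this gives:
  X_t = 1/5 * exp((-1/32) * t + (5/4) * B_t).
Since sigma*B_t ~ Normal(0, sigma^2 t), E[exp(sigma*B_t)] = exp(sigma^2 t / 2); so E[X_t] = x_0 * exp((mu - sigma^2/2) t) * exp(sigma^2 t / 2) = x_0 * exp(mu t) = exp(3*t/4)/5.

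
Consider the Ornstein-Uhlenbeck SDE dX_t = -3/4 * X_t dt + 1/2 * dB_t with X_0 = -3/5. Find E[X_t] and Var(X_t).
E[X_t] = -3*exp(-3*t/4)/5; Var(X_t) = 1/6 - exp(-3*t/2)/6

The OU SDE dX = -theta X dt + sigma dB admits the integrating factor exp(theta t): d(exp(theta t) X_t) = sigma exp(theta t) dB_t. Integrating from 0 to t:
  X_t = x_0 * exp(-theta t) + sigma * int_0^t exp(-theta (t-s)) dB_s.
The Itô integral has mean 0 and (by the Itô isometry) variance sigma^2 * int_0^t exp(-2 theta (t - s)) ds = sigma^2 * (1 - exp(-2 theta t)) / (2 theta).
With theta = 3/4, sigma = 1/2, x_0 = -3/5:
  E[X_t] = -3/5 * exp(-3/4 t) = -3*exp(-3*t/4)/5
  Var(X_t) = (1/2)^2 * (1 - exp(-2*3/4 t)) / (2 * 3/4) = 1/6 - exp(-3*t/2)/6.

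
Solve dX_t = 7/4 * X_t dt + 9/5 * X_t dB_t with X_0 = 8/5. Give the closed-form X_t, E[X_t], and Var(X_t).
X_t = 8/5 * exp((13/100) t + (9/5) B_t); E[X_t] = 8*exp(7*t/4)/5; Var(X_t) = 64*(exp(81*t/25) - 1)*exp(7*t/2)/25

For GBM dX = mu X dt + sigma X dB with X_0 = x_0, apply Itô to Y = log X: dY = (mu - sigma^2/2) dt + sigma dB, so Y_t = log(x_0) + (mu - sigma^2/2) t + sigma B_t and hence X_t = x_0 * exp((mu - sigma^2/2) t + sigma B_t).
With mu = 7/4, sigma = 9/5, x_0 = 8/5, this gives:
  X_t = 8/5 * exp((13/100) * t + (9/5) * B_t).
Since sigma*B_t ~ Normal(0, sigma^2 t), E[exp(sigma*B_t)] = exp(sigma^2 t / 2); so E[X_t] = x_0 * exp((mu - sigma^2/2) t) * exp(sigma^2 t / 2) = x_0 * exp(mu t) = 8*exp(7*t/4)/5.
Var(X_t) = E[X_t^2] - (E[X_t])^2 = x_0^2 * exp(2 mu t) * (exp(sigma^2 t) - 1) = 64*(exp(81*t/25) - 1)*exp(7*t/2)/25.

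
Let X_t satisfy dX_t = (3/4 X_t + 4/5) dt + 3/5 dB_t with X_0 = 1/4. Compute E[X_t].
E[X_t] = 79*exp(3*t/4)/60 - 16/15

Taking expectations and using E[dB_t] = 0, the mean m(t) = E[X_t] satisfies the ODE m'(t) = a m(t) + b with m(0) = x_0. With a = 3/4, b = 4/5, x_0 = 1/4, the solution is
  m(t) = x_0 * exp(a t) + (b/a) * (exp(a t) - 1)
       = (1/4) * exp((3/4) t) + ((4/5)/(3/4)) * (exp((3/4) t) - 1)
       = 79*exp(3*t/4)/60 - 16/15.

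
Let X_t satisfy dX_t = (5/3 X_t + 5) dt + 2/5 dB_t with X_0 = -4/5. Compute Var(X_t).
Var(X_t) = 6*exp(10*t/3)/125 - 6/125

The variance V(t) = Var(X_t) satisfies V'(t) = 2 a V(t) + c^2 with V(0) = 0 (drift coefficient is linear in X, diffusion is constant). With a = 5/3, c = 2/5, the solution is
  V(t) = (c^2 / (2 a)) * (exp(2 a t) - 1)
       = ((2/5)^2 / (2*(5/3))) * (exp((10/3) t) - 1)
       = 6*exp(10*t/3)/125 - 6/125.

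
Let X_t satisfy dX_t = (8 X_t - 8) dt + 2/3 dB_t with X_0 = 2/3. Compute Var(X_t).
Var(X_t) = exp(16*t)/36 - 1/36

The variance V(t) = Var(X_t) satisfies V'(t) = 2 a V(t) + c^2 with V(0) = 0 (drift coefficient is linear in X, diffusion is constant). With a = 8, c = 2/3, the solution is
  V(t) = (c^2 / (2 a)) * (exp(2 a t) - 1)
       = ((2/3)^2 / (2*8)) * (exp(16 t) - 1)
       = exp(16*t)/36 - 1/36.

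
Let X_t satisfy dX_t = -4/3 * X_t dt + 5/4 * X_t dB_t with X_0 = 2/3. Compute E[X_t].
E[X_t] = 2*exp(-4*t/3)/3

For GBM dX = mu X dt + sigma X dB with X_0 = x_0, apply Itô to Y = log X: dY = (mu - sigma^2/2) dt + sigma dB, so Y_t = log(x_0) + (mu - sigma^2/2) t + sigma B_t and hence X_t = x_0 * exp((mu - sigma^2/2) t + sigma B_t).
With mu = -4/3, sigma = 5/4, x_0 = 2/3, this gives:
  X_t = 2/3 * exp((-203/96) * t + (5/4) * B_t).
Since sigma*B_t ~ Normal(0, sigma^2 t), E[exp(sigma*B_t)] = exp(sigma^2 t / 2); so E[X_t] = x_0 * exp((mu - sigma^2/2) t) * exp(sigma^2 t / 2) = x_0 * exp(mu t) = 2*exp(-4*t/3)/3.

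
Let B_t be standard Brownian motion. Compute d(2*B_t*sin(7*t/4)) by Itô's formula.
d(2*B_t*sin(7*t/4)) = (7*B_t*cos(7*t/4)/2) dt + (2*sin(7*t/4)) dB_t

Itô's formula for f(t, x): d f(t, B_t) = (f_t + (1/2) f_xx) dt + f_x dB_t. Compute partials of f(t, x) = 2*x*sin(7*t/4):
  f_t(t,x)  = 7*x*cos(7*t/4)/2
  f_x(t,x)  = 2*sin(7*t/4)
  f_xx(t,x) = 0
Assemble drift = f_t + (1/2) f_xx = 7*x*cos(7*t/4)/2 and diffusion = f_x = 2*sin(7*t/4). Substituting x = B_t:
  d(2*B_t*sin(7*t/4)) = (7*B_t*cos(7*t/4)/2) dt + (2*sin(7*t/4)) dB_t.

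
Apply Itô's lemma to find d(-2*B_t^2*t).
d(-2*B_t^2*t) = (-2*B_t^2 - 2*t) dt + (-4*B_t*t) dB_t

Itô's formula for f(t, x): d f(t, B_t) = (f_t + (1/2) f_xx) dt + f_x dB_t. Compute partials of f(t, x) = -2*t*x^2:
  f_t(t,x)  = -2*x^2
  f_x(t,x)  = -4*t*x
  f_xx(t,x) = -4*t
Assemble drift = f_t + (1/2) f_xx = -2*t - 2*x^2 and diffusion = f_x = -4*t*x. Substituting x = B_t:
  d(-2*B_t^2*t) = (-2*B_t^2 - 2*t) dt + (-4*B_t*t) dB_t.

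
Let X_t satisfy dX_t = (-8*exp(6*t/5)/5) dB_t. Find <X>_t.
<X>_t = 16*exp(12*t/5)/15 - 16/15

For an Itô process dX_t = a(t) dt + b(t) dB_t, the quadratic variation is <X>_t = int_0^t b(s)^2 ds (the drift term does not contribute). Here b(s) = -8*exp(6*s/5)/5, so
  b(s)^2 = 64*exp(12*s/5)/25.
Integrating from 0 to t:
  <X>_t = int_0^t (64*exp(12*s/5)/25) ds = 16*exp(12*t/5)/15 - 16/15.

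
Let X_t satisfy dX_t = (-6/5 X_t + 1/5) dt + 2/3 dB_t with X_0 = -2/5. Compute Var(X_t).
Var(X_t) = 5/27 - 5*exp(-12*t/5)/27

The variance V(t) = Var(X_t) satisfies V'(t) = 2 a V(t) + c^2 with V(0) = 0 (drift coefficient is linear in X, diffusion is constant). With a = -6/5, c = 2/3, the solution is
  V(t) = (c^2 / (2 a)) * (exp(2 a t) - 1)
       = ((2/3)^2 / (2*(-6/5))) * (exp((-12/5) t) - 1)
       = 5/27 - 5*exp(-12*t/5)/27.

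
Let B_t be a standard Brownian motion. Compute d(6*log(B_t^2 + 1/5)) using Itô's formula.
d(6*log(B_t^2 + 1/5)) = (30*(1 - 5*B_t^2)/(5*B_t^2 + 1)^2) dt + (60*B_t/(5*B_t^2 + 1)) dB_t

Itô's formula for f(B_t) gives d f(B_t) = f'(B_t) dB_t + (1/2) f''(B_t) dt. Compute derivatives of f(x) = 6*log(x^2 + 1/5):
  f'(x)  = 60*x/(5*x^2 + 1)
  f''(x) = 60*(1 - 5*x^2)/(5*x^2 + 1)^2
Substitute x = B_t and multiply the f'' term by 1/2:
  drift     = (1/2) * (60*(1 - 5*x^2)/(5*x^2 + 1)^2) evaluated at B_t = 30*(1 - 5*B_t^2)/(5*B_t^2 + 1)^2
  diffusion = (60*x/(5*x^2 + 1)) evaluated at B_t = 60*B_t/(5*B_t^2 + 1)
Therefore d(6*log(B_t^2 + 1/5)) = (30*(1 - 5*B_t^2)/(5*B_t^2 + 1)^2) dt + (60*B_t/(5*B_t^2 + 1)) dB_t.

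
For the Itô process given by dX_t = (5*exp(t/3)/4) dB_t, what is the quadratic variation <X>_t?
<X>_t = 75*exp(2*t/3)/32 - 75/32

For an Itô process dX_t = a(t) dt + b(t) dB_t, the quadratic variation is <X>_t = int_0^t b(s)^2 ds (the drift term does not contribute). Here b(s) = 5*exp(s/3)/4, so
  b(s)^2 = 25*exp(2*s/3)/16.
Integrating from 0 to t:
  <X>_t = int_0^t (25*exp(2*s/3)/16) ds = 75*exp(2*t/3)/32 - 75/32.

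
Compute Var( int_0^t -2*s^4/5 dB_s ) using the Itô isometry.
Var = 4*t^9/225

The Itô integral of a deterministic integrand f(s) has mean 0 because each increment f(s) * (B_{s+ds} - B_s) has mean 0. By the Itô isometry:
  Var( int_0^t f(s) dB_s ) = E[ (int_0^t f(s) dB_s)^2 ] = int_0^t f(s)^2 ds.
Here f(s) = -2*s^4/5, so f(s)^2 = 4*s^8/25. Integrate:
  int_0^t (4*s^8/25) ds = 4*t^9/225.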